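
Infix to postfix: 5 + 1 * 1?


* has higher precedence, evaluate 1*1 first
Postfix: 5 1 1 * +


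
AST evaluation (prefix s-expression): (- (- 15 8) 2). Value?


Evaluate inner: (- 15 8) = 7
Evaluate root: (- 7 2) = 5
Result: 5


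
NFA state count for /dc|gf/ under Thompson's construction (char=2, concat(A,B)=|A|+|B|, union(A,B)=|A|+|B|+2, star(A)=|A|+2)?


Syntax tree has 4 char leaf(s), 1 union(s), 0 star(s)
chars contribute 4×2 = 8; each union adds +2; each star adds +2
Total: 8 + 2 + 0 = 10 states


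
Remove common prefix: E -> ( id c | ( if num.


Common prefix: '('
Factored: E -> ( E', E' -> id c | if num


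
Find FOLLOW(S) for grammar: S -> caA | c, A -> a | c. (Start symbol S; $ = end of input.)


$ ∈ FOLLOW(S). For each A -> αBβ: add FIRST(β)\{ε} to FOLLOW(B); if β nullable, add FOLLOW(A).
FOLLOW(S) = {$}


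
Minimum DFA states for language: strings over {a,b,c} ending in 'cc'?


Track the longest suffix of input matching a prefix of 'cc': 3 classes (prefixes of length 0..2)
Minimal DFA: 3 states


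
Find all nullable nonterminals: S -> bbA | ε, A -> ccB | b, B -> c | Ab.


A nonterminal is nullable iff some alternative derives ε (directly, or every symbol in it is nullable)
Nullable: {S}


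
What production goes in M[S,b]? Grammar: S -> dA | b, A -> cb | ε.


For [S, b]: 'b' ∈ FIRST(b)
Entry: S -> b


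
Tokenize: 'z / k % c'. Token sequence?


Scan left to right, longest-match per lexeme
Tokens: ID(z), OP(/), ID(k), OP(%), ID(c)


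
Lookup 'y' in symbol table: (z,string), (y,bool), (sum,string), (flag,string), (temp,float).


Lookup 'y' → type bool


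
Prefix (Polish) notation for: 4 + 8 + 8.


left-to-right (same/higher precedence on left): tree is (+ (+ 4 8) 8)
Prefix: + + 4 8 8


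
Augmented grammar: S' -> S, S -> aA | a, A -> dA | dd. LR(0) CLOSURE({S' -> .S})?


Start: S' -> .S
For each item with dot before a nonterminal B, add B -> .γ for every B-production
Closure: [S' -> .S, S -> .aA, S -> .a]


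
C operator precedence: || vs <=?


'<=' is relational (level 7); '||' is logical OR (level 1)
Higher level binds tighter
'<=' has higher precedence than '||'


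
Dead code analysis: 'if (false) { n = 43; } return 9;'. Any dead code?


condition is constant false, so the whole block is unreachable
Dead: 'if (false) { n = 43; }'


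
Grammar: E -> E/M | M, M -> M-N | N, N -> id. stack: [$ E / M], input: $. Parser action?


handle 'E/M' on top; lookahead ∈ FOLLOW(E) = {/, $}
Action: reduce (E -> E/M)


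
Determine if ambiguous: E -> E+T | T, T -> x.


precedence layered via separate nonterminal T: deterministic
Unambiguous


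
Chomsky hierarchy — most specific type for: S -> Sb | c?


Left-linear: every RHS is a terminal or one nonterminal followed by a terminal
Classification: Type 3 (Regular)


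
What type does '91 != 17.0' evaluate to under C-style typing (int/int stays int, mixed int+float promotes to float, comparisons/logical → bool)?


Operand types: int != float
Rule: comparison yields bool
Result type: bool


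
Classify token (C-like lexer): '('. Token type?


Pattern: delimiter/punctuation
Type: PUNCTUATION


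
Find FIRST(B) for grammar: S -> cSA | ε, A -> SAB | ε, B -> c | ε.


Per alternative of B: FIRST(c) = {c}; FIRST(ε) = {ε}
FIRST(B) = {c, ε}


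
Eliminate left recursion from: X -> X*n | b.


Left-recursive alternatives: X*n; non-recursive: b
Introduce X': X -> bX', X' -> *nX' | ε


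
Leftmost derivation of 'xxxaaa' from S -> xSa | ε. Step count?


Derivation: S => xSa => xxSaa => xxxSaaa => xxxaaa
Steps: 4


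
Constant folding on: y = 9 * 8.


9 * 8 = 72 at compile time
Optimized: y = 72


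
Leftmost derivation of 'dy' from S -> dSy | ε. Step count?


Derivation: S => dSy => dy
Steps: 2


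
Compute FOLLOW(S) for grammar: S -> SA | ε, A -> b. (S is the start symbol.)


$ ∈ FOLLOW(S). For each A -> αBβ: add FIRST(β)\{ε} to FOLLOW(B); if β nullable, add FOLLOW(A).
FOLLOW(S) = {$, b}


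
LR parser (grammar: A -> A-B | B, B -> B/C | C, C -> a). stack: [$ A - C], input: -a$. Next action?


'C' (not preceded by B/) is the handle for B -> C
Action: reduce (B -> C)


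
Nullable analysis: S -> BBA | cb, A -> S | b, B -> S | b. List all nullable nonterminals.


A nonterminal is nullable iff some alternative derives ε (directly, or every symbol in it is nullable)
Nullable: {}


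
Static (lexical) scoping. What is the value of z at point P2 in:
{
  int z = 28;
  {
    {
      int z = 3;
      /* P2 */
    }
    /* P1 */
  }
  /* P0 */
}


z declared in the same block as P2
z = 3


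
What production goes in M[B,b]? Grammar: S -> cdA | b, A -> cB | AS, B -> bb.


For [B, b]: 'b' ∈ FIRST(bb)
Entry: B -> bb


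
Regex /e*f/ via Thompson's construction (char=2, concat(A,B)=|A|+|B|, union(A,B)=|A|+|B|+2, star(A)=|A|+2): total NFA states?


Syntax tree has 2 char leaf(s), 0 union(s), 1 star(s)
chars contribute 2×2 = 4; each union adds +2; each star adds +2
Total: 4 + 0 + 2 = 6 states


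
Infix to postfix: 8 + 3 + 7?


Left to right (same or higher precedence on left)
Postfix: 8 3 + 7 +


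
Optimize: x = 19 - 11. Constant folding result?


19 - 11 = 8 at compile time
Optimized: x = 8


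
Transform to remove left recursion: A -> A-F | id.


Left-recursive alternatives: A-F; non-recursive: id
Introduce A': A -> idA', A' -> -FA' | ε


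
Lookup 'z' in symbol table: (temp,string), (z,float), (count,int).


Lookup 'z' → type float


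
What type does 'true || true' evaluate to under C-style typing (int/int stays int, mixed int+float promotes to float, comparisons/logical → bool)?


Operand types: bool || bool
Rule: logical operators take bool operands and yield bool
Result type: bool


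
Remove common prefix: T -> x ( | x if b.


Common prefix: 'x'
Factored: T -> x T', T' -> ( | if b


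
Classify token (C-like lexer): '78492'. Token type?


Pattern: digits only
Type: INTEGER_LITERAL


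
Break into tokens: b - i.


Scan left to right, longest-match per lexeme
Tokens: ID(b), OP(-), ID(i)


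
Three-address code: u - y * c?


Break into single-operator statements:
t1 = y * c
t2 = u - t1


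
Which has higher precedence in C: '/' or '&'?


'/' is multiplicative (level 10); '&' is bitwise AND (level 5)
Higher level binds tighter
'/' has higher precedence than '&'


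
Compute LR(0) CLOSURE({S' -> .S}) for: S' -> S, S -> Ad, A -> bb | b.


Start: S' -> .S
For each item with dot before a nonterminal B, add B -> .γ for every B-production
Closure: [S' -> .S, S -> .Ad, A -> .bb, A -> .b]


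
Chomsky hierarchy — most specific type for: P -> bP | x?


Right-linear: every RHS is a terminal or a terminal followed by one nonterminal
Classification: Type 3 (Regular)


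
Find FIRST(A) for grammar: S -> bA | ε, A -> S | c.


Per alternative of A: FIRST(S) = {b, ε}; FIRST(c) = {c}
FIRST(A) = {b, c, ε}


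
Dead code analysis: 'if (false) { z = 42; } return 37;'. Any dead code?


condition is constant false, so the whole block is unreachable
Dead: 'if (false) { z = 42; }'


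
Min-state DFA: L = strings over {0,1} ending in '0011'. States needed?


Track the longest suffix of input matching a prefix of '0011': 5 classes (prefixes of length 0..4)
Minimal DFA: 5 states


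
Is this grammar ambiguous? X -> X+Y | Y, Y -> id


precedence layered via separate nonterminal Y: deterministic
Unambiguous


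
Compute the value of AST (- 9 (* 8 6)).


Evaluate inner: (* 8 6) = 48
Evaluate root: (- 9 48) = -39
Result: -39


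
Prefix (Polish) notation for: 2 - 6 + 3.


left-to-right (same/higher precedence on left): tree is (+ (- 2 6) 3)
Prefix: + - 2 6 3


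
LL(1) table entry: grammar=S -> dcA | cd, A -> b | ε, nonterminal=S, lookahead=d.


For [S, d]: 'd' ∈ FIRST(dcA)
Entry: S -> dcA


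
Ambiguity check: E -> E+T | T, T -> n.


precedence layered via separate nonterminal T: deterministic
Unambiguous


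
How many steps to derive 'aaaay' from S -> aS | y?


Derivation: S => aS => aaS => aaaS => aaaaS => aaaay
Steps: 5


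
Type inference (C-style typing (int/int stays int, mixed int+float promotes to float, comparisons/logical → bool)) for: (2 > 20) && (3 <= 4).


Operand types: bool && bool
Rule: logical operators take bool operands and yield bool
Result type: bool


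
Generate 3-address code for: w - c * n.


Break into single-operator statements:
t1 = c * n
t2 = w - t1


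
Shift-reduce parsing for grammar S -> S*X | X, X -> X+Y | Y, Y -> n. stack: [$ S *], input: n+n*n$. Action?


no handle ('S*' is not any RHS); shift 'n'
Action: shift


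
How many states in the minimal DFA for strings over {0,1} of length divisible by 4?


Track length mod 4: states 0..3, accept at 0
Minimal DFA: 4 states


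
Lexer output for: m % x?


Scan left to right, longest-match per lexeme
Tokens: ID(m), OP(%), ID(x)


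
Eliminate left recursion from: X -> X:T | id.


Left-recursive alternatives: X:T; non-recursive: id
Introduce X': X -> idX', X' -> :TX' | ε


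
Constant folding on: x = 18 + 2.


18 + 2 = 20 at compile time
Optimized: x = 20


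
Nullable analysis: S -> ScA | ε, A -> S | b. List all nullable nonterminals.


A nonterminal is nullable iff some alternative derives ε (directly, or every symbol in it is nullable)
Nullable: {A, S}


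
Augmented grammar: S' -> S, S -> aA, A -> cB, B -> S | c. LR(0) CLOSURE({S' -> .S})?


Start: S' -> .S
For each item with dot before a nonterminal B, add B -> .γ for every B-production
Closure: [S' -> .S, S -> .aA]


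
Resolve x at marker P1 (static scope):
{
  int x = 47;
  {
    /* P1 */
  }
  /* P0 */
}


P1's block does not declare x; resolves to the enclosing declaration at depth 0
x = 47


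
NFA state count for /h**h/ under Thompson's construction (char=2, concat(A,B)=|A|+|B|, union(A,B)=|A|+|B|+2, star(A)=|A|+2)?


Syntax tree has 2 char leaf(s), 0 union(s), 2 star(s)
chars contribute 2×2 = 4; each union adds +2; each star adds +2
Total: 4 + 0 + 4 = 8 states


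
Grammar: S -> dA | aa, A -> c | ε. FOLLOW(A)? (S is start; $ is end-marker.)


$ ∈ FOLLOW(S). For each A -> αBβ: add FIRST(β)\{ε} to FOLLOW(B); if β nullable, add FOLLOW(A).
FOLLOW(A) = {$}


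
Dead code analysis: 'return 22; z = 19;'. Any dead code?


statement follows a return and is unreachable
Dead: 'z = 19'


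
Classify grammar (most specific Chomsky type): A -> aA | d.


Right-linear: every RHS is a terminal or a terminal followed by one nonterminal
Classification: Type 3 (Regular)


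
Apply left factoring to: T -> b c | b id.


Common prefix: 'b'
Factored: T -> b T', T' -> c | id


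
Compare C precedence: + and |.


'+' is additive (level 9); '|' is bitwise OR (level 3)
Higher level binds tighter
'+' has higher precedence than '|'


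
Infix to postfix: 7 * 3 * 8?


Left to right (same or higher precedence on left)
Postfix: 7 3 * 8 *


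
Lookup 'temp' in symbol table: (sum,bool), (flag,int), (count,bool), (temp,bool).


Lookup 'temp' → type bool


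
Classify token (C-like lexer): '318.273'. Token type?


Pattern: digits with a decimal point
Type: FLOAT_LITERAL


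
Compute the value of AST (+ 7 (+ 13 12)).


Evaluate inner: (+ 13 12) = 25
Evaluate root: (+ 7 25) = 32
Result: 32


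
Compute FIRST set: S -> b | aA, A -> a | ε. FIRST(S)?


Per alternative of S: FIRST(b) = {b}; FIRST(aA) = {a}
FIRST(S) = {a, b}


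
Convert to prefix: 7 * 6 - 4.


left-to-right (same/higher precedence on left): tree is (- (* 7 6) 4)
Prefix: - * 7 6 4


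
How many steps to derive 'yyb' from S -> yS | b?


Derivation: S => yS => yyS => yyb
Steps: 3


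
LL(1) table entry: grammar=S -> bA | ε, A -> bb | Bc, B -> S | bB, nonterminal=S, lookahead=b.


For [S, b]: 'b' ∈ FIRST(bA)
Entry: S -> bA


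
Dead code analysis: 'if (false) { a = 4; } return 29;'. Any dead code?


condition is constant false, so the whole block is unreachable
Dead: 'if (false) { a = 4; }'


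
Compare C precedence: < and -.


'-' is additive (level 9); '<' is relational (level 7)
Higher level binds tighter
'-' has higher precedence than '<'


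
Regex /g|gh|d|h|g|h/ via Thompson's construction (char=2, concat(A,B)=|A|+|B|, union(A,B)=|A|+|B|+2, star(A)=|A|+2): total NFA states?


Syntax tree has 7 char leaf(s), 5 union(s), 0 star(s)
chars contribute 7×2 = 14; each union adds +2; each star adds +2
Total: 14 + 10 + 0 = 24 states


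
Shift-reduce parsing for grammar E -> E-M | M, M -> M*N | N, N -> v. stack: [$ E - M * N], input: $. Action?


handle 'M*N' on top
Action: reduce (M -> M*N)


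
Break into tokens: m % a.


Scan left to right, longest-match per lexeme
Tokens: ID(m), OP(%), ID(a)


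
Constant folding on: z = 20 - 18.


20 - 18 = 2 at compile time
Optimized: z = 2


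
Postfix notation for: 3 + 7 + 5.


Left to right (same or higher precedence on left)
Postfix: 3 7 + 5 +


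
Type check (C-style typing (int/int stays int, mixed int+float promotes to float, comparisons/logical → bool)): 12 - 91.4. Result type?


Operand types: int - float
Rule: mixed int/float promotes to float; int/int stays int
Result type: float


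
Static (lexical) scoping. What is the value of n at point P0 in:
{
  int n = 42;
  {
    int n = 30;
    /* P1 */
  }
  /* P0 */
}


n declared in the same block as P0
n = 42


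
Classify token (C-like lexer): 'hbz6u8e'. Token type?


Pattern: letter/underscore followed by alphanumerics, not a keyword
Type: IDENTIFIER


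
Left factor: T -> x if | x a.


Common prefix: 'x'
Factored: T -> x T', T' -> if | a


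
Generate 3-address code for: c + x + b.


Break into single-operator statements:
t1 = c + x
t2 = t1 + b


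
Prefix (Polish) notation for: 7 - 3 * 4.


'*' binds tighter: tree is (- 7 (* 3 4))
Prefix: - 7 * 3 4


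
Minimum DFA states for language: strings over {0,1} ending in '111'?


Track the longest suffix of input matching a prefix of '111': 4 classes (prefixes of length 0..3)
Minimal DFA: 4 states


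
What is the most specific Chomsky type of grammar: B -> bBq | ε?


Single nonterminal LHS, but b^n q^n is not regular
Classification: Type 2 (Context-Free)


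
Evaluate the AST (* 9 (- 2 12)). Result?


Evaluate inner: (- 2 12) = -10
Evaluate root: (* 9 -10) = -90
Result: -90


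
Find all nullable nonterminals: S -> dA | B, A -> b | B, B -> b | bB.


A nonterminal is nullable iff some alternative derives ε (directly, or every symbol in it is nullable)
Nullable: {}


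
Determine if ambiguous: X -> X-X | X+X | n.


'n-n+n' has two parse trees (no precedence encoded between - and +)
Ambiguous


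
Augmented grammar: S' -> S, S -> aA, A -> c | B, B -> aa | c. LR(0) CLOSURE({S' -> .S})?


Start: S' -> .S
For each item with dot before a nonterminal B, add B -> .γ for every B-production
Closure: [S' -> .S, S -> .aA]


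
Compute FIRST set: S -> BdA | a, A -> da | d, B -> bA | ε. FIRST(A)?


Per alternative of A: FIRST(da) = {d}; FIRST(d) = {d}
FIRST(A) = {d}


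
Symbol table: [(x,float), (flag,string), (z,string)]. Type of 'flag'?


Lookup 'flag' → type string


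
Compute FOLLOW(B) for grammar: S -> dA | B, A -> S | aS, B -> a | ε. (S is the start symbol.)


$ ∈ FOLLOW(S). For each A -> αBβ: add FIRST(β)\{ε} to FOLLOW(B); if β nullable, add FOLLOW(A).
FOLLOW(B) = {$}


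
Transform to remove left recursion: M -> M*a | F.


Left-recursive alternatives: M*a; non-recursive: F
Introduce M': M -> FM', M' -> *aM' | ε


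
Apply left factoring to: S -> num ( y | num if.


Common prefix: 'num'
Factored: S -> num S', S' -> ( y | if


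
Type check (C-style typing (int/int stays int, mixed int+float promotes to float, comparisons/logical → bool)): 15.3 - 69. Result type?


Operand types: float - int
Rule: mixed int/float promotes to float; int/int stays int
Result type: float


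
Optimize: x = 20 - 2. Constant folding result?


20 - 2 = 18 at compile time
Optimized: x = 18


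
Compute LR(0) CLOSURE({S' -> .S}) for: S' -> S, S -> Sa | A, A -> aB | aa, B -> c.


Start: S' -> .S
For each item with dot before a nonterminal B, add B -> .γ for every B-production
Closure: [S' -> .S, S -> .Sa, S -> .A, A -> .aB, A -> .aa]


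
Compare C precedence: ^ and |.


'^' is bitwise XOR (level 4); '|' is bitwise OR (level 3)
Higher level binds tighter
'^' has higher precedence than '|'


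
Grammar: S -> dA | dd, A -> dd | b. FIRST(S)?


Per alternative of S: FIRST(dA) = {d}; FIRST(dd) = {d}
FIRST(S) = {d}


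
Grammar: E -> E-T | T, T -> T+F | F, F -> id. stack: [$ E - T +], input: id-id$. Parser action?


no handle; shift 'id'
Action: shift


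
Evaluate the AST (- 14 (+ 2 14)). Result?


Evaluate inner: (+ 2 14) = 16
Evaluate root: (- 14 16) = -2
Result: -2


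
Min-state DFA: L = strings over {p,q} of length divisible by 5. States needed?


Track length mod 5: states 0..4, accept at 0
Minimal DFA: 5 states


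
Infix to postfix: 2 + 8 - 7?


Left to right (same or higher precedence on left)
Postfix: 2 8 + 7 -


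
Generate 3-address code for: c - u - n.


Break into single-operator statements:
t1 = c - u
t2 = t1 - n


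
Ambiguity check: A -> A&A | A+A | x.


'x&x+x' has two parse trees (no precedence encoded between & and +)
Ambiguous


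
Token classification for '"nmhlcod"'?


Pattern: double-quoted sequence
Type: STRING_LITERAL


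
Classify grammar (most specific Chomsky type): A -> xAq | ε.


Single nonterminal LHS, but x^n q^n is not regular
Classification: Type 2 (Context-Free)


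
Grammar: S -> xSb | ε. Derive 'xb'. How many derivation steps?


Derivation: S => xSb => xb
Steps: 2


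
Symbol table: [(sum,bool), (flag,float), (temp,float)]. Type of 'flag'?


Lookup 'flag' → type float


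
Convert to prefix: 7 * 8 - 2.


left-to-right (same/higher precedence on left): tree is (- (* 7 8) 2)
Prefix: - * 7 8 2


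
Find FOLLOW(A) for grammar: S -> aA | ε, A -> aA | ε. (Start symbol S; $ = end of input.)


$ ∈ FOLLOW(S). For each A -> αBβ: add FIRST(β)\{ε} to FOLLOW(B); if β nullable, add FOLLOW(A).
FOLLOW(A) = {$}


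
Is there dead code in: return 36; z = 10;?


statement follows a return and is unreachable
Dead: 'z = 10'


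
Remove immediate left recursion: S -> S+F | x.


Left-recursive alternatives: S+F; non-recursive: x
Introduce S': S -> xS', S' -> +FS' | ε


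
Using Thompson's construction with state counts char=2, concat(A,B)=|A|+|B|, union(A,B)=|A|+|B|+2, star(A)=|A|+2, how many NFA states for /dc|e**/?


Syntax tree has 3 char leaf(s), 1 union(s), 2 star(s)
chars contribute 3×2 = 6; each union adds +2; each star adds +2
Total: 6 + 2 + 4 = 12 states


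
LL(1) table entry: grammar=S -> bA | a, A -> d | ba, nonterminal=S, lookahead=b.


For [S, b]: 'b' ∈ FIRST(bA)
Entry: S -> bA


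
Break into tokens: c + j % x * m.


Scan left to right, longest-match per lexeme
Tokens: ID(c), OP(+), ID(j), OP(%), ID(x), OP(*), ID(m)


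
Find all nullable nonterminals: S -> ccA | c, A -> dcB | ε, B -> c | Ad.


A nonterminal is nullable iff some alternative derives ε (directly, or every symbol in it is nullable)
Nullable: {A}


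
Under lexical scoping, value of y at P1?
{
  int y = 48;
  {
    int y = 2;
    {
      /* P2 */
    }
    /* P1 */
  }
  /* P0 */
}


y declared in the same block as P1
y = 2


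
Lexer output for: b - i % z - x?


Scan left to right, longest-match per lexeme
Tokens: ID(b), OP(-), ID(i), OP(%), ID(z), OP(-), ID(x)


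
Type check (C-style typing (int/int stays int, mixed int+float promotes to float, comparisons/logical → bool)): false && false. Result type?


Operand types: bool && bool
Rule: logical operators take bool operands and yield bool
Result type: bool


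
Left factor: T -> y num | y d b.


Common prefix: 'y'
Factored: T -> y T', T' -> num | d b


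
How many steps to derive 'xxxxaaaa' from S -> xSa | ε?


Derivation: S => xSa => xxSaa => xxxSaaa => xxxxSaaaa => xxxxaaaa
Steps: 5


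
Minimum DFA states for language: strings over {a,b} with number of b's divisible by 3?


Track (count of b) mod 3: states 0..2, accept at 0
Minimal DFA: 3 states


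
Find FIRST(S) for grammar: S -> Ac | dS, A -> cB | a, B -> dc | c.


Per alternative of S: FIRST(Ac) = {a, c}; FIRST(dS) = {d}
FIRST(S) = {a, c, d}


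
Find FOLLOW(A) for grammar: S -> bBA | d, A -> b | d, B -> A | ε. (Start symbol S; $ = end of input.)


$ ∈ FOLLOW(S). For each A -> αBβ: add FIRST(β)\{ε} to FOLLOW(B); if β nullable, add FOLLOW(A).
FOLLOW(A) = {$, b, d}


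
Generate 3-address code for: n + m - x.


Break into single-operator statements:
t1 = n + m
t2 = t1 - x


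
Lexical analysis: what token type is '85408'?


Pattern: digits only
Type: INTEGER_LITERAL


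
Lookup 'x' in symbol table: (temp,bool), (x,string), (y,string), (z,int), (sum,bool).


Lookup 'x' → type string


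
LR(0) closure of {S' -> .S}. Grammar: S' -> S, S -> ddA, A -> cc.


Start: S' -> .S
For each item with dot before a nonterminal B, add B -> .γ for every B-production
Closure: [S' -> .S, S -> .ddA]


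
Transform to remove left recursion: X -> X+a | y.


Left-recursive alternatives: X+a; non-recursive: y
Introduce X': X -> yX', X' -> +aX' | ε


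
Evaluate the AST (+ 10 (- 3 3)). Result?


Evaluate inner: (- 3 3) = 0
Evaluate root: (+ 10 0) = 10
Result: 10


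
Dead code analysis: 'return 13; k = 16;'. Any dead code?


statement follows a return and is unreachable
Dead: 'k = 16'


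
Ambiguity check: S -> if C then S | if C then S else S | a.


dangling else: 'if C then if C then a else a' parses two ways
Ambiguous


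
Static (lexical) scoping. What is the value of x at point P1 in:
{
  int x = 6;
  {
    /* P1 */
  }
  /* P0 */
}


P1's block does not declare x; resolves to the enclosing declaration at depth 0
x = 6


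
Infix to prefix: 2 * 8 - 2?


left-to-right (same/higher precedence on left): tree is (- (* 2 8) 2)
Prefix: - * 2 8 2


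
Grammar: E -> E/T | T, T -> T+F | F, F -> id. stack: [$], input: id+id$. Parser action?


no handle on stack; shift 'id'
Action: shift


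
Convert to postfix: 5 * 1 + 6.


Left to right (same or higher precedence on left)
Postfix: 5 1 * 6 +


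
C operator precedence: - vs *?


'*' is multiplicative (level 10); '-' is additive (level 9)
Higher level binds tighter
'*' has higher precedence than '-'


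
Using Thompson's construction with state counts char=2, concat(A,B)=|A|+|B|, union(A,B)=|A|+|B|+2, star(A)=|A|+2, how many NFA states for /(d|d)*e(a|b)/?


Syntax tree has 5 char leaf(s), 2 union(s), 1 star(s)
chars contribute 5×2 = 10; each union adds +2; each star adds +2
Total: 10 + 4 + 2 = 16 states


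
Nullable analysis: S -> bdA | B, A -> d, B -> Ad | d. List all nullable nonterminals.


A nonterminal is nullable iff some alternative derives ε (directly, or every symbol in it is nullable)
Nullable: {}


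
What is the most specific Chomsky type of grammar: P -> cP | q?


Right-linear: every RHS is a terminal or a terminal followed by one nonterminal
Classification: Type 3 (Regular)


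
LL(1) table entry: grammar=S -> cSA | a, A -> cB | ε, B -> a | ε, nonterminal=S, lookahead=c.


For [S, c]: 'c' ∈ FIRST(cSA)
Entry: S -> cSA


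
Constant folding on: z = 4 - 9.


4 - 9 = -5 at compile time
Optimized: z = -5


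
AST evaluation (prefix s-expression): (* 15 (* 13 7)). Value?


Evaluate inner: (* 13 7) = 91
Evaluate root: (* 15 91) = 1365
Result: 1365


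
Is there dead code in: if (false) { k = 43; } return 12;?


condition is constant false, so the whole block is unreachable
Dead: 'if (false) { k = 43; }'


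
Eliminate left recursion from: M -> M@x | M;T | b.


Left-recursive alternatives: M@x, M;T; non-recursive: b
Introduce M': M -> bM', M' -> @xM' | ;TM' | ε


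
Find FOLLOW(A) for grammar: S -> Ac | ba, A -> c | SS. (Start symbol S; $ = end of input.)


$ ∈ FOLLOW(S). For each A -> αBβ: add FIRST(β)\{ε} to FOLLOW(B); if β nullable, add FOLLOW(A).
FOLLOW(A) = {c}


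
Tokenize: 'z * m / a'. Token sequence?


Scan left to right, longest-match per lexeme
Tokens: ID(z), OP(*), ID(m), OP(/), ID(a)


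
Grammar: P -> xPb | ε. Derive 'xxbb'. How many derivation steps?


Derivation: P => xPb => xxPbb => xxbb
Steps: 3


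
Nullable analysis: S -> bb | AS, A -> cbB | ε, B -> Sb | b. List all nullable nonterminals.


A nonterminal is nullable iff some alternative derives ε (directly, or every symbol in it is nullable)
Nullable: {A}


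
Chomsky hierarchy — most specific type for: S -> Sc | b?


Left-linear: every RHS is a terminal or one nonterminal followed by a terminal
Classification: Type 3 (Regular)


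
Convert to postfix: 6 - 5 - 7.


Left to right (same or higher precedence on left)
Postfix: 6 5 - 7 -


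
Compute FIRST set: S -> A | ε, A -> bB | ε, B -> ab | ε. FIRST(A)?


Per alternative of A: FIRST(bB) = {b}; FIRST(ε) = {ε}
FIRST(A) = {b, ε}


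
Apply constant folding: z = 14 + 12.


14 + 12 = 26 at compile time
Optimized: z = 26


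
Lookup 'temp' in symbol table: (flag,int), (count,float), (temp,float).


Lookup 'temp' → type float


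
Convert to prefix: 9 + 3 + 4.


left-to-right (same/higher precedence on left): tree is (+ (+ 9 3) 4)
Prefix: + + 9 3 4


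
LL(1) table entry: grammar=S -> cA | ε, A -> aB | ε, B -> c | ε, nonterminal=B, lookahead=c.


For [B, c]: 'c' ∈ FIRST(c)
Entry: B -> c


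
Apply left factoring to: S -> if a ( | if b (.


Common prefix: 'if'
Factored: S -> if S', S' -> a ( | b (


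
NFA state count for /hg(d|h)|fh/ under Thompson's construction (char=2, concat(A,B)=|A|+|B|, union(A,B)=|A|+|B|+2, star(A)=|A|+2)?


Syntax tree has 6 char leaf(s), 2 union(s), 0 star(s)
chars contribute 6×2 = 12; each union adds +2; each star adds +2
Total: 12 + 4 + 0 = 16 states


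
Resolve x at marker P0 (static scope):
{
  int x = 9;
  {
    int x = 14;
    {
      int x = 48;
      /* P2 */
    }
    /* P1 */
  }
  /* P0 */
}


x declared in the same block as P0
x = 9


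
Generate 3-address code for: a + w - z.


Break into single-operator statements:
t1 = a + w
t2 = t1 - z


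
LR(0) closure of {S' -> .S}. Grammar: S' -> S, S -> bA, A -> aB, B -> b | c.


Start: S' -> .S
For each item with dot before a nonterminal B, add B -> .γ for every B-production
Closure: [S' -> .S, S -> .bA]


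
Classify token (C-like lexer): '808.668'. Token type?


Pattern: digits with a decimal point
Type: FLOAT_LITERAL


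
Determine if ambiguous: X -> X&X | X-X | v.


'v&v-v' has two parse trees (no precedence encoded between & and -)
Ambiguous


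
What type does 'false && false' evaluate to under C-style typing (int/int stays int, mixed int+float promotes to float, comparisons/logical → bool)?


Operand types: bool && bool
Rule: logical operators take bool operands and yield bool
Result type: bool


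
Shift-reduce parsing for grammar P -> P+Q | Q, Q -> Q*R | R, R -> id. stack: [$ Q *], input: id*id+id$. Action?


no handle; shift 'id'
Action: shift


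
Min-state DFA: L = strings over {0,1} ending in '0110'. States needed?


Track the longest suffix of input matching a prefix of '0110': 5 classes (prefixes of length 0..4)
Minimal DFA: 5 states


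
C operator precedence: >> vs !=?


'>>' is shift (level 8); '!=' is equality (level 6)
Higher level binds tighter
'>>' has higher precedence than '!='


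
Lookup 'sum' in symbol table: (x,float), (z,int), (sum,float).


Lookup 'sum' → type float


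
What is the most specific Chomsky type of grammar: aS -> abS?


LHS has context (more than one symbol) and |LHS| ≤ |RHS|
Classification: Type 1 (Context-Sensitive)


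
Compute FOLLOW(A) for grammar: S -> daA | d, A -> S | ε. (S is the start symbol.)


$ ∈ FOLLOW(S). For each A -> αBβ: add FIRST(β)\{ε} to FOLLOW(B); if β nullable, add FOLLOW(A).
FOLLOW(A) = {$}


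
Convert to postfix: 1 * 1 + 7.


Left to right (same or higher precedence on left)
Postfix: 1 1 * 7 +


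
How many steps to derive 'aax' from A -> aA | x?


Derivation: A => aA => aaA => aax
Steps: 3


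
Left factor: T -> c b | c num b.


Common prefix: 'c'
Factored: T -> c T', T' -> b | num b


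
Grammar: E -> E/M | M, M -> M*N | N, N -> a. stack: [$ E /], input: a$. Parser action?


no handle ('E/' is not any RHS); shift 'a'
Action: shift


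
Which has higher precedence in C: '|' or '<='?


'<=' is relational (level 7); '|' is bitwise OR (level 3)
Higher level binds tighter
'<=' has higher precedence than '|'


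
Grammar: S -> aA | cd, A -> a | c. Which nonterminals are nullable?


A nonterminal is nullable iff some alternative derives ε (directly, or every symbol in it is nullable)
Nullable: {}


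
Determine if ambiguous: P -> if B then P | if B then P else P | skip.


dangling else: 'if B then if B then skip else skip' parses two ways
Ambiguous


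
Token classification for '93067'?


Pattern: digits only
Type: INTEGER_LITERAL


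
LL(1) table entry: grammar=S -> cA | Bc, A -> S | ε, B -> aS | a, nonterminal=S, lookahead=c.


For [S, c]: 'c' ∈ FIRST(cA)
Entry: S -> cA


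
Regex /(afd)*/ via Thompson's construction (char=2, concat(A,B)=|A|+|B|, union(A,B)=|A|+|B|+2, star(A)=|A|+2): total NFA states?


Syntax tree has 3 char leaf(s), 0 union(s), 1 star(s)
chars contribute 3×2 = 6; each union adds +2; each star adds +2
Total: 6 + 0 + 2 = 8 states


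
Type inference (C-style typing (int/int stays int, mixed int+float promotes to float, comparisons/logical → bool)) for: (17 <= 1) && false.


Operand types: bool && bool
Rule: logical operators take bool operands and yield bool
Result type: bool


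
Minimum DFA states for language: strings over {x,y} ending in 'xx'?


Track the longest suffix of input matching a prefix of 'xx': 3 classes (prefixes of length 0..2)
Minimal DFA: 3 states


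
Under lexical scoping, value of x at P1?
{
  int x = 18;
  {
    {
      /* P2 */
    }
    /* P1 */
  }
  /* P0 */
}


P1's block does not declare x; resolves to the enclosing declaration at depth 0
x = 18


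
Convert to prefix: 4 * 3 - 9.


left-to-right (same/higher precedence on left): tree is (- (* 4 3) 9)
Prefix: - * 4 3 9


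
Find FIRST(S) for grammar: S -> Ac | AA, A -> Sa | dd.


Per alternative of S: FIRST(Ac) = {d}; FIRST(AA) = {d}
FIRST(S) = {d}


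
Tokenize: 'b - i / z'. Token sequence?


Scan left to right, longest-match per lexeme
Tokens: ID(b), OP(-), ID(i), OP(/), ID(z)


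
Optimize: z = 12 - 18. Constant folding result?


12 - 18 = -6 at compile time
Optimized: z = -6


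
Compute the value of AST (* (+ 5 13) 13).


Evaluate inner: (+ 5 13) = 18
Evaluate root: (* 18 13) = 234
Result: 234


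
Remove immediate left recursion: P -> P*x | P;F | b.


Left-recursive alternatives: P*x, P;F; non-recursive: b
Introduce P': P -> bP', P' -> *xP' | ;FP' | ε


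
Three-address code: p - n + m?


Break into single-operator statements:
t1 = p - n
t2 = t1 + m


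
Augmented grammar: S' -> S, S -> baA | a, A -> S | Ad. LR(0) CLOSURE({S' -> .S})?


Start: S' -> .S
For each item with dot before a nonterminal B, add B -> .γ for every B-production
Closure: [S' -> .S, S -> .baA, S -> .a]


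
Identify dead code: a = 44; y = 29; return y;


a is assigned but never read
Dead: 'a = 44'


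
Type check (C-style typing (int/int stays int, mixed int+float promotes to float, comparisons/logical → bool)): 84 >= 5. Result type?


Operand types: int >= int
Rule: comparison yields bool
Result type: bool


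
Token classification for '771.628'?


Pattern: digits with a decimal point
Type: FLOAT_LITERAL


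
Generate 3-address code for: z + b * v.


Break into single-operator statements:
t1 = b * v
t2 = z + t1


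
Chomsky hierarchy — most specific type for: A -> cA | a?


Right-linear: every RHS is a terminal or a terminal followed by one nonterminal
Classification: Type 3 (Regular)


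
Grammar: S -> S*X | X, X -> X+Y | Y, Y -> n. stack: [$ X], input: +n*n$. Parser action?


shift '+' to continue X -> X+Y
Action: shift


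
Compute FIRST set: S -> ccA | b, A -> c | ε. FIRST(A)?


Per alternative of A: FIRST(c) = {c}; FIRST(ε) = {ε}
FIRST(A) = {c, ε}


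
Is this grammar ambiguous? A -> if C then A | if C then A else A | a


dangling else: 'if C then if C then a else a' parses two ways
Ambiguous


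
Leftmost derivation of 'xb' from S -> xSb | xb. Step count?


Derivation: S => xb
Steps: 1


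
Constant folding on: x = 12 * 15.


12 * 15 = 180 at compile time
Optimized: x = 180


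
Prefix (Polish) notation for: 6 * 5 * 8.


left-to-right (same/higher precedence on left): tree is (* (* 6 5) 8)
Prefix: * * 6 5 8


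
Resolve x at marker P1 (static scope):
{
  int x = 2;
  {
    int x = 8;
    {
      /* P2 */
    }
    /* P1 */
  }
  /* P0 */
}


x declared in the same block as P1
x = 8


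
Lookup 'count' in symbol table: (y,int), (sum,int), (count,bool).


Lookup 'count' → type bool


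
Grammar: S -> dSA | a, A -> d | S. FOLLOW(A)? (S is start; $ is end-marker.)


$ ∈ FOLLOW(S). For each A -> αBβ: add FIRST(β)\{ε} to FOLLOW(B); if β nullable, add FOLLOW(A).
FOLLOW(A) = {$, a, d}


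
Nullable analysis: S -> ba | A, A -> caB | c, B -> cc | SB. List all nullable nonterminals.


A nonterminal is nullable iff some alternative derives ε (directly, or every symbol in it is nullable)
Nullable: {}


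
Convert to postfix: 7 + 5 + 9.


Left to right (same or higher precedence on left)
Postfix: 7 5 + 9 +


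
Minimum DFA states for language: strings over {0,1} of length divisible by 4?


Track length mod 4: states 0..3, accept at 0
Minimal DFA: 4 states


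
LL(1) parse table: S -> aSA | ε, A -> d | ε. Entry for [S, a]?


For [S, a]: 'a' ∈ FIRST(aSA)
Entry: S -> aSA


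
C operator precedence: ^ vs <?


'<' is relational (level 7); '^' is bitwise XOR (level 4)
Higher level binds tighter
'<' has higher precedence than '^'


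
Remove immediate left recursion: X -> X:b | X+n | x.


Left-recursive alternatives: X:b, X+n; non-recursive: x
Introduce X': X -> xX', X' -> :bX' | +nX' | ε


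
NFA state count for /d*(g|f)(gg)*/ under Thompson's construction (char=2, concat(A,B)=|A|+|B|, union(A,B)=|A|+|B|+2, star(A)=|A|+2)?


Syntax tree has 5 char leaf(s), 1 union(s), 2 star(s)
chars contribute 5×2 = 10; each union adds +2; each star adds +2
Total: 10 + 2 + 4 = 16 states


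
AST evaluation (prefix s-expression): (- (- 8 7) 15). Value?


Evaluate inner: (- 8 7) = 1
Evaluate root: (- 1 15) = -14
Result: -14


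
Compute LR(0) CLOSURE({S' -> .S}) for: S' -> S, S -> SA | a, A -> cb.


Start: S' -> .S
For each item with dot before a nonterminal B, add B -> .γ for every B-production
Closure: [S' -> .S, S -> .SA, S -> .a]


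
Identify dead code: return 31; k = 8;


statement follows a return and is unreachable
Dead: 'k = 8'


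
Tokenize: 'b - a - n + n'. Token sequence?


Scan left to right, longest-match per lexeme
Tokens: ID(b), OP(-), ID(a), OP(-), ID(n), OP(+), ID(n)


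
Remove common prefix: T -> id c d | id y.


Common prefix: 'id'
Factored: T -> id T', T' -> c d | y


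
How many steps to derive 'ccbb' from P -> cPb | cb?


Derivation: P => cPb => ccbb
Steps: 2


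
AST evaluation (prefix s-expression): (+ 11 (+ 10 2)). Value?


Evaluate inner: (+ 10 2) = 12
Evaluate root: (+ 11 12) = 23
Result: 23


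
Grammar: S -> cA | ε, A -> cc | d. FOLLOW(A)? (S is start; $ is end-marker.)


$ ∈ FOLLOW(S). For each A -> αBβ: add FIRST(β)\{ε} to FOLLOW(B); if β nullable, add FOLLOW(A).
FOLLOW(A) = {$}


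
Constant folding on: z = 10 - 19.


10 - 19 = -9 at compile time
Optimized: z = -9


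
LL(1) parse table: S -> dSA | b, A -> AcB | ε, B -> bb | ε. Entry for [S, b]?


For [S, b]: 'b' ∈ FIRST(b)
Entry: S -> b


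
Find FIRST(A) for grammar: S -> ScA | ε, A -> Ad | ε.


Per alternative of A: FIRST(Ad) = {d}; FIRST(ε) = {ε}
FIRST(A) = {d, ε}


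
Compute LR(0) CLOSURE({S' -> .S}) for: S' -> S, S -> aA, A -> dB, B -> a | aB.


Start: S' -> .S
For each item with dot before a nonterminal B, add B -> .γ for every B-production
Closure: [S' -> .S, S -> .aA]


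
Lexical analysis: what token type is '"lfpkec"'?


Pattern: double-quoted sequence
Type: STRING_LITERAL


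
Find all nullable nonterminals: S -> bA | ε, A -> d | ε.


A nonterminal is nullable iff some alternative derives ε (directly, or every symbol in it is nullable)
Nullable: {A, S}


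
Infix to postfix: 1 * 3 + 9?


Left to right (same or higher precedence on left)
Postfix: 1 3 * 9 +


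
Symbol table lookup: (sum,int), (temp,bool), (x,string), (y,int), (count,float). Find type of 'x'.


Lookup 'x' → type string


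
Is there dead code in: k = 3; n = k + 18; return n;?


k is read by n's definition; n is returned
No dead code


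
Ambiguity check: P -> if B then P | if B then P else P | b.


dangling else: 'if B then if B then b else b' parses two ways
Ambiguous


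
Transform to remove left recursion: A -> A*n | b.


Left-recursive alternatives: A*n; non-recursive: b
Introduce A': A -> bA', A' -> *nA' | ε


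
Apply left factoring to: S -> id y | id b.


Common prefix: 'id'
Factored: S -> id S', S' -> y | b


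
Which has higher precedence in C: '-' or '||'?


'-' is additive (level 9); '||' is logical OR (level 1)
Higher level binds tighter
'-' has higher precedence than '||'


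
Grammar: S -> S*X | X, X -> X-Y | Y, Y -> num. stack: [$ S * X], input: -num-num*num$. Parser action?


'-' can extend X; shift to build X -> X-Y
Action: shift


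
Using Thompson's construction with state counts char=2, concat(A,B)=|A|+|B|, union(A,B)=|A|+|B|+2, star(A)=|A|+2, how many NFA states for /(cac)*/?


Syntax tree has 3 char leaf(s), 0 union(s), 1 star(s)
chars contribute 3×2 = 6; each union adds +2; each star adds +2
Total: 6 + 0 + 2 = 8 states


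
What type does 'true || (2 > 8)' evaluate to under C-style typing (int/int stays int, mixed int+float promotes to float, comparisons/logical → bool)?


Operand types: bool || bool
Rule: logical operators take bool operands and yield bool
Result type: bool


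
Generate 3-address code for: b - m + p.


Break into single-operator statements:
t1 = b - m
t2 = t1 + p


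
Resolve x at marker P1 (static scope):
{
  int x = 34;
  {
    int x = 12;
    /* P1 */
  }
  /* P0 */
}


x declared in the same block as P1
x = 12


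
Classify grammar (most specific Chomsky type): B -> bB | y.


Right-linear: every RHS is a terminal or a terminal followed by one nonterminal
Classification: Type 3 (Regular)
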